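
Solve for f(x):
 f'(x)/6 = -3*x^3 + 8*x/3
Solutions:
 f(x) = C1 - 9*x^4/2 + 8*x^2


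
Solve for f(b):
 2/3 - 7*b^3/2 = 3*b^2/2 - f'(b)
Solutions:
 f(b) = C1 + 7*b^4/8 + b^3/2 - 2*b/3


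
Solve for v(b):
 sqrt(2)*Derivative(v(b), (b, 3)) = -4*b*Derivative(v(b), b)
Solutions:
 v(b) = C1 + Integral(C2*airyai(-sqrt(2)*b) + C3*airybi(-sqrt(2)*b), b)


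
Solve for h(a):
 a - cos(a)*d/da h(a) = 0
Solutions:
 h(a) = C1 + Integral(a/cos(a), a)


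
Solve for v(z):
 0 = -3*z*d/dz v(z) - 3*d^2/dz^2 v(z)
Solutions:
 v(z) = C1 + C2*erf(sqrt(2)*z/2)


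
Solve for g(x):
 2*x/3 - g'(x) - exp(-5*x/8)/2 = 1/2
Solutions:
 g(x) = C1 + x^2/3 - x/2 + 4*exp(-5*x/8)/5


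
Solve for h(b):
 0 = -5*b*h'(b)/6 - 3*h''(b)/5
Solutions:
 h(b) = C1 + C2*erf(5*b/6)


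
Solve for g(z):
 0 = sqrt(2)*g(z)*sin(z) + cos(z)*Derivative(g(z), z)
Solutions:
 g(z) = C1*cos(z)^(sqrt(2))


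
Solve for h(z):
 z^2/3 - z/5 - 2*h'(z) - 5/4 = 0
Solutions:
 h(z) = C1 + z^3/18 - z^2/20 - 5*z/8


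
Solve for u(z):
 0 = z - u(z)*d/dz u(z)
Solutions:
 u(z) = -sqrt(C1 + z^2)
 u(z) = sqrt(C1 + z^2)


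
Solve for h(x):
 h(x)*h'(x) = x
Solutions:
 h(x) = -sqrt(C1 + x^2)
 h(x) = sqrt(C1 + x^2)


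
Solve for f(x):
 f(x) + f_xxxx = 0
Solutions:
 f(x) = (C1*sin(sqrt(2)*x/2) + C2*cos(sqrt(2)*x/2))*exp(-sqrt(2)*x/2) + (C3*sin(sqrt(2)*x/2) + C4*cos(sqrt(2)*x/2))*exp(sqrt(2)*x/2)


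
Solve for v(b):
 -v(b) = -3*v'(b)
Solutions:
 v(b) = C1*exp(b/3)


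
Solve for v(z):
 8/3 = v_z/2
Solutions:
 v(z) = C1 + 16*z/3


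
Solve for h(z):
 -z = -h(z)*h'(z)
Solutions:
 h(z) = -sqrt(C1 + z^2)
 h(z) = sqrt(C1 + z^2)


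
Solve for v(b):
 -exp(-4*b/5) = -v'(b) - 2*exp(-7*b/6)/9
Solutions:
 v(b) = C1 - 5*exp(-4*b/5)/4 + 4*exp(-7*b/6)/21


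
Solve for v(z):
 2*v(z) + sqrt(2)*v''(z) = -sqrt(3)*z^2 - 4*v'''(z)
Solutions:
 v(z) = C1*exp(z*(-2*sqrt(2) + 2^(2/3)/(sqrt(2) + 216 + sqrt(-2 + (sqrt(2) + 216)^2))^(1/3) + 2^(1/3)*(sqrt(2) + 216 + sqrt(-2 + (sqrt(2) + 216)^2))^(1/3))/24)*sin(2^(1/3)*sqrt(3)*z*(-(sqrt(2) + 216 + sqrt(-2 + (sqrt(2) + 216)^2))^(1/3) + 2^(1/3)/(sqrt(2) + 216 + sqrt(-2 + (sqrt(2) + 216)^2))^(1/3))/24) + C2*exp(z*(-2*sqrt(2) + 2^(2/3)/(sqrt(2) + 216 + sqrt(-2 + (sqrt(2) + 216)^2))^(1/3) + 2^(1/3)*(sqrt(2) + 216 + sqrt(-2 + (sqrt(2) + 216)^2))^(1/3))/24)*cos(2^(1/3)*sqrt(3)*z*(-(sqrt(2) + 216 + sqrt(-2 + (sqrt(2) + 216)^2))^(1/3) + 2^(1/3)/(sqrt(2) + 216 + sqrt(-2 + (sqrt(2) + 216)^2))^(1/3))/24) + C3*exp(-z*(2^(2/3)/(sqrt(2) + 216 + sqrt(-2 + (sqrt(2) + 216)^2))^(1/3) + sqrt(2) + 2^(1/3)*(sqrt(2) + 216 + sqrt(-2 + (sqrt(2) + 216)^2))^(1/3))/12) - sqrt(3)*z^2/2 + sqrt(6)/2


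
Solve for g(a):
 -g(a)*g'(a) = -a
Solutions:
 g(a) = -sqrt(C1 + a^2)
 g(a) = sqrt(C1 + a^2)


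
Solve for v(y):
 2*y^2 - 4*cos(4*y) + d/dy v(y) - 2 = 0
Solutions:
 v(y) = C1 - 2*y^3/3 + 2*y + sin(4*y)


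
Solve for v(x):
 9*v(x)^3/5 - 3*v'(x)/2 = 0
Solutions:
 v(x) = -sqrt(10)*sqrt(-1/(C1 + 6*x))/2
 v(x) = sqrt(10)*sqrt(-1/(C1 + 6*x))/2


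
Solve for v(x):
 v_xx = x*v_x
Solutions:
 v(x) = C1 + C2*erfi(sqrt(2)*x/2)


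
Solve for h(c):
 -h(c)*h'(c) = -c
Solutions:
 h(c) = -sqrt(C1 + c^2)
 h(c) = sqrt(C1 + c^2)


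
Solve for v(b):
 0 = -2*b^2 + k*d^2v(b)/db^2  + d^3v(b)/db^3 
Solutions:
 v(b) = C1 + C2*b + C3*exp(-b*k) + b^4/(6*k) - 2*b^3/(3*k^2) + 2*b^2/k^3


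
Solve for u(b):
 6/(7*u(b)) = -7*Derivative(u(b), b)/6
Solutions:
 u(b) = -sqrt(C1 - 72*b)/7
 u(b) = sqrt(C1 - 72*b)/7


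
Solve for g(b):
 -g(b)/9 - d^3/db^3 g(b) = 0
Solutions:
 g(b) = C3*exp(-3^(1/3)*b/3) + (C1*sin(3^(5/6)*b/6) + C2*cos(3^(5/6)*b/6))*exp(3^(1/3)*b/6)


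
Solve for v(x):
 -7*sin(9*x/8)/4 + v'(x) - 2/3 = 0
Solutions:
 v(x) = C1 + 2*x/3 - 14*cos(9*x/8)/9


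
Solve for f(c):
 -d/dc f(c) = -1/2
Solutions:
 f(c) = C1 + c/2


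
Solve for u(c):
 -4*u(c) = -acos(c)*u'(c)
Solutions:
 u(c) = C1*exp(4*Integral(1/acos(c), c))


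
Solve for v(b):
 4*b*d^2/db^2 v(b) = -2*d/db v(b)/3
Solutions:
 v(b) = C1 + C2*b^(5/6)


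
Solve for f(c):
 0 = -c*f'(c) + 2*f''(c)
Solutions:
 f(c) = C1 + C2*erfi(c/2)


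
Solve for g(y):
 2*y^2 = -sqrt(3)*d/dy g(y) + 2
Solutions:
 g(y) = C1 - 2*sqrt(3)*y^3/9 + 2*sqrt(3)*y/3


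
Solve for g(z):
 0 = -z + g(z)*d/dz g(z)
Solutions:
 g(z) = -sqrt(C1 + z^2)
 g(z) = sqrt(C1 + z^2)


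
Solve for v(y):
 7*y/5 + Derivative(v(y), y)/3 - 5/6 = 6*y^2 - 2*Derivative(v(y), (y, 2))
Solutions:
 v(y) = C1 + C2*exp(-y/6) + 6*y^3 - 1101*y^2/10 + 13237*y/10


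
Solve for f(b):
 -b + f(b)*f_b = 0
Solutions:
 f(b) = -sqrt(C1 + b^2)
 f(b) = sqrt(C1 + b^2)


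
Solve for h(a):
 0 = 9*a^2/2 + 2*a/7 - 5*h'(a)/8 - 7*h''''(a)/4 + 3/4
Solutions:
 h(a) = C1 + C4*exp(-14^(2/3)*5^(1/3)*a/14) + 12*a^3/5 + 8*a^2/35 + 6*a/5 + (C2*sin(14^(2/3)*sqrt(3)*5^(1/3)*a/28) + C3*cos(14^(2/3)*sqrt(3)*5^(1/3)*a/28))*exp(14^(2/3)*5^(1/3)*a/28)


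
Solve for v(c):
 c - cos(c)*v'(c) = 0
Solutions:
 v(c) = C1 + Integral(c/cos(c), c)


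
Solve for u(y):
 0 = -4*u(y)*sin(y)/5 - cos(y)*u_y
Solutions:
 u(y) = C1*cos(y)^(4/5)


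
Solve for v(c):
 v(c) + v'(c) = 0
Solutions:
 v(c) = C1*exp(-c)


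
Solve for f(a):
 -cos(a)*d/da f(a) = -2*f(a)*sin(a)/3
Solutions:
 f(a) = C1/cos(a)^(2/3)


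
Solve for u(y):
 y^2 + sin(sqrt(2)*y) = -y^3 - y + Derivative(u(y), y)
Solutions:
 u(y) = C1 + y^4/4 + y^3/3 + y^2/2 - sqrt(2)*cos(sqrt(2)*y)/2


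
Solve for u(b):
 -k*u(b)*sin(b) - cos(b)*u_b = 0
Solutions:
 u(b) = C1*exp(k*log(cos(b)))


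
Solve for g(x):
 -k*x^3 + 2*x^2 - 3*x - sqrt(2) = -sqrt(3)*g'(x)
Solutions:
 g(x) = C1 + sqrt(3)*k*x^4/12 - 2*sqrt(3)*x^3/9 + sqrt(3)*x^2/2 + sqrt(6)*x/3


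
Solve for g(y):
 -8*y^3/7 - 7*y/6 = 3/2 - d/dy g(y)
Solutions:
 g(y) = C1 + 2*y^4/7 + 7*y^2/12 + 3*y/2


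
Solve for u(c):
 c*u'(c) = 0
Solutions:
 u(c) = C1


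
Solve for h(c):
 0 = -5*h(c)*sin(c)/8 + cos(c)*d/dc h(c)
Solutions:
 h(c) = C1/cos(c)^(5/8)


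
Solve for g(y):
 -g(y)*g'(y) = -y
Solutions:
 g(y) = -sqrt(C1 + y^2)
 g(y) = sqrt(C1 + y^2)


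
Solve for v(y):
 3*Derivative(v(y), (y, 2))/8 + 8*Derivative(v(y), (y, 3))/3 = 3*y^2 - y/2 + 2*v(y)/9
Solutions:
 v(y) = C1*exp(-y*(27*3^(1/3)/(256*sqrt(16303) + 32687)^(1/3) + 18 + 3^(2/3)*(256*sqrt(16303) + 32687)^(1/3))/384)*sin(3^(1/6)*y*(-(256*sqrt(16303) + 32687)^(1/3) + 9*3^(2/3)/(256*sqrt(16303) + 32687)^(1/3))/128) + C2*exp(-y*(27*3^(1/3)/(256*sqrt(16303) + 32687)^(1/3) + 18 + 3^(2/3)*(256*sqrt(16303) + 32687)^(1/3))/384)*cos(3^(1/6)*y*(-(256*sqrt(16303) + 32687)^(1/3) + 9*3^(2/3)/(256*sqrt(16303) + 32687)^(1/3))/128) + C3*exp(y*(-9 + 27*3^(1/3)/(256*sqrt(16303) + 32687)^(1/3) + 3^(2/3)*(256*sqrt(16303) + 32687)^(1/3))/192) - 27*y^2/2 + 9*y/4 - 729/16


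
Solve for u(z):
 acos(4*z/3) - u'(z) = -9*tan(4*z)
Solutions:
 u(z) = C1 + z*acos(4*z/3) - sqrt(9 - 16*z^2)/4 - 9*log(cos(4*z))/4


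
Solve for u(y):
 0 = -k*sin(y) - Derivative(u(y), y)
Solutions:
 u(y) = C1 + k*cos(y)


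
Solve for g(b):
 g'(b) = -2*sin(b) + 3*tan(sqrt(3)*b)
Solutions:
 g(b) = C1 - sqrt(3)*log(cos(sqrt(3)*b)) + 2*cos(b)


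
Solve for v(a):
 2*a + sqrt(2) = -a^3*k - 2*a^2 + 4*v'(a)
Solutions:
 v(a) = C1 + a^4*k/16 + a^3/6 + a^2/4 + sqrt(2)*a/4


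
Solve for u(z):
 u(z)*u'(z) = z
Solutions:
 u(z) = -sqrt(C1 + z^2)
 u(z) = sqrt(C1 + z^2)


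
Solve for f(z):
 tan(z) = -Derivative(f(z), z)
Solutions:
 f(z) = C1 + log(cos(z))


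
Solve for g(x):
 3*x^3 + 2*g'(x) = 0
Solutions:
 g(x) = C1 - 3*x^4/8


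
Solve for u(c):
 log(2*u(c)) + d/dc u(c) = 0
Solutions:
 Integral(1/(log(_y) + log(2)), (_y, u(c))) = C1 - c


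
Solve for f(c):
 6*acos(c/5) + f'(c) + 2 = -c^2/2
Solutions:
 f(c) = C1 - c^3/6 - 6*c*acos(c/5) - 2*c + 6*sqrt(25 - c^2)


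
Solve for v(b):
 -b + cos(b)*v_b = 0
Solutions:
 v(b) = C1 + Integral(b/cos(b), b)


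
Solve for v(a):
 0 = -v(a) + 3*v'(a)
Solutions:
 v(a) = C1*exp(a/3)


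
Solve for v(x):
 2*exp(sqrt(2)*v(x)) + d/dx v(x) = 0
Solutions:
 v(x) = sqrt(2)*(2*log(1/(C1 + 2*x)) - log(2))/4


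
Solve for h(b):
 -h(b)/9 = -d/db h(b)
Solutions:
 h(b) = C1*exp(b/9)


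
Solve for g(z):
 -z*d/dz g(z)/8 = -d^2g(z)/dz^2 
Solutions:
 g(z) = C1 + C2*erfi(z/4)


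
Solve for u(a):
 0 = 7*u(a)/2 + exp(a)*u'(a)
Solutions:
 u(a) = C1*exp(7*exp(-a)/2)


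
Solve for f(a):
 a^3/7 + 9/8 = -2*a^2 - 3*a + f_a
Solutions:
 f(a) = C1 + a^4/28 + 2*a^3/3 + 3*a^2/2 + 9*a/8


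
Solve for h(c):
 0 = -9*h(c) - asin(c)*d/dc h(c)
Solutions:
 h(c) = C1*exp(-9*Integral(1/asin(c), c))


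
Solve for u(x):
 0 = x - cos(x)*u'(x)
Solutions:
 u(x) = C1 + Integral(x/cos(x), x)


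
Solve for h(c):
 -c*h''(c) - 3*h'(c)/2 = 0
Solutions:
 h(c) = C1 + C2/sqrt(c)


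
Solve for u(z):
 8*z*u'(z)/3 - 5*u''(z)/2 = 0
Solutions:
 u(z) = C1 + C2*erfi(2*sqrt(30)*z/15)


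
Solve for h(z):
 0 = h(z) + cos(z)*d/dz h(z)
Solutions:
 h(z) = C1*sqrt(sin(z) - 1)/sqrt(sin(z) + 1)


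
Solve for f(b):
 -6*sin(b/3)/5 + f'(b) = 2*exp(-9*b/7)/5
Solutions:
 f(b) = C1 - 18*cos(b/3)/5 - 14*exp(-9*b/7)/45


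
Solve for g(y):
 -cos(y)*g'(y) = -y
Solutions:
 g(y) = C1 + Integral(y/cos(y), y)


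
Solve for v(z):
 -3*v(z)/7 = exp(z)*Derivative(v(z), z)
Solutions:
 v(z) = C1*exp(3*exp(-z)/7)


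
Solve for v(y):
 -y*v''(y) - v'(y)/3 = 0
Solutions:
 v(y) = C1 + C2*y^(2/3)


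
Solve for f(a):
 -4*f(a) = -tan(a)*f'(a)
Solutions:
 f(a) = C1*sin(a)^4


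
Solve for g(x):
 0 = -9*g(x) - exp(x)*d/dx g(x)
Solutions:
 g(x) = C1*exp(9*exp(-x))


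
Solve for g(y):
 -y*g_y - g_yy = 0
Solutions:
 g(y) = C1 + C2*erf(sqrt(2)*y/2)


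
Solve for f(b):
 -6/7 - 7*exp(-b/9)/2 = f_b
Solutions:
 f(b) = C1 - 6*b/7 + 63*exp(-b/9)/2


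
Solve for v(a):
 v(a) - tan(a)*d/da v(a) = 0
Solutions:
 v(a) = C1*sin(a)


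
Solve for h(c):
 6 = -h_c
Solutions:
 h(c) = C1 - 6*c


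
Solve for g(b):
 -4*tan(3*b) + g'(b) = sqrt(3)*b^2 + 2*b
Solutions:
 g(b) = C1 + sqrt(3)*b^3/3 + b^2 - 4*log(cos(3*b))/3


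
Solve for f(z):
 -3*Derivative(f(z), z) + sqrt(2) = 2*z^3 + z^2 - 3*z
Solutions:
 f(z) = C1 - z^4/6 - z^3/9 + z^2/2 + sqrt(2)*z/3


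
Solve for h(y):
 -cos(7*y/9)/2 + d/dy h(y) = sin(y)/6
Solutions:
 h(y) = C1 + 9*sin(7*y/9)/14 - cos(y)/6


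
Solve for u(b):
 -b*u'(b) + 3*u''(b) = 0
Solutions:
 u(b) = C1 + C2*erfi(sqrt(6)*b/6)


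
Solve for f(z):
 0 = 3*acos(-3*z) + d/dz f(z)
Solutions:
 f(z) = C1 - 3*z*acos(-3*z) - sqrt(1 - 9*z^2)


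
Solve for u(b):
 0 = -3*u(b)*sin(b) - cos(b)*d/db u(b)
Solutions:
 u(b) = C1*cos(b)^3


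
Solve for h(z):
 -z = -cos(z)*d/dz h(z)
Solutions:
 h(z) = C1 + Integral(z/cos(z), z)


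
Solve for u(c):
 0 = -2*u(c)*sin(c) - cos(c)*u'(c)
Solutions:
 u(c) = C1*cos(c)^2


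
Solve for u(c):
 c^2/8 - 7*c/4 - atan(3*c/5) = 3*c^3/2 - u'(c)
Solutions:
 u(c) = C1 + 3*c^4/8 - c^3/24 + 7*c^2/8 + c*atan(3*c/5) - 5*log(9*c^2 + 25)/6


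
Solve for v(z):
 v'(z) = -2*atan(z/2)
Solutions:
 v(z) = C1 - 2*z*atan(z/2) + 2*log(z^2 + 4)


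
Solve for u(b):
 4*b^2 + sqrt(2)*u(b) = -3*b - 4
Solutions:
 u(b) = sqrt(2)*(-4*b^2 - 3*b - 4)/2


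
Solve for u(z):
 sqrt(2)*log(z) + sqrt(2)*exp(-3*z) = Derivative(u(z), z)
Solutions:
 u(z) = C1 + sqrt(2)*z*log(z) - sqrt(2)*z - sqrt(2)*exp(-3*z)/3


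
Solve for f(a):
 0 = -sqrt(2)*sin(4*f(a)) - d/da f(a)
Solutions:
 f(a) = -acos((-C1 - exp(8*sqrt(2)*a))/(C1 - exp(8*sqrt(2)*a)))/4 + pi/2
 f(a) = acos((-C1 - exp(8*sqrt(2)*a))/(C1 - exp(8*sqrt(2)*a)))/4


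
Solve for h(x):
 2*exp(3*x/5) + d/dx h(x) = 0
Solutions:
 h(x) = C1 - 10*exp(3*x/5)/3


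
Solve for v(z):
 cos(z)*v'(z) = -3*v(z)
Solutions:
 v(z) = C1*(sin(z) - 1)^(3/2)/(sin(z) + 1)^(3/2)


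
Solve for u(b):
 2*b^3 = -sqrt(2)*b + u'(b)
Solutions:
 u(b) = C1 + b^4/2 + sqrt(2)*b^2/2


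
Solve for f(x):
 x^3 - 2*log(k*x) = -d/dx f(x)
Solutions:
 f(x) = C1 - x^4/4 + 2*x*log(k*x) - 2*x


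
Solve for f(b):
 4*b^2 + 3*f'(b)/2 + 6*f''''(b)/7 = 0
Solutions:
 f(b) = C1 + C4*exp(-14^(1/3)*b/2) - 8*b^3/9 + (C2*sin(14^(1/3)*sqrt(3)*b/4) + C3*cos(14^(1/3)*sqrt(3)*b/4))*exp(14^(1/3)*b/4)


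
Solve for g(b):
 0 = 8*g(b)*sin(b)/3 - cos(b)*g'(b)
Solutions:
 g(b) = C1/cos(b)^(8/3)


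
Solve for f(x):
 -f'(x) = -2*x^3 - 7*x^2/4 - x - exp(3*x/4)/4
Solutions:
 f(x) = C1 + x^4/2 + 7*x^3/12 + x^2/2 + exp(3*x/4)/3


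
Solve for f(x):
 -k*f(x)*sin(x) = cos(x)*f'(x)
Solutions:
 f(x) = C1*exp(k*log(cos(x)))


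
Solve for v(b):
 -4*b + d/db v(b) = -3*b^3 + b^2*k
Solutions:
 v(b) = C1 - 3*b^4/4 + b^3*k/3 + 2*b^2


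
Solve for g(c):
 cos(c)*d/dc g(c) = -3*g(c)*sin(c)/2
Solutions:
 g(c) = C1*cos(c)^(3/2)


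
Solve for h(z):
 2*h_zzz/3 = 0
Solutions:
 h(z) = C1 + C2*z + C3*z^2


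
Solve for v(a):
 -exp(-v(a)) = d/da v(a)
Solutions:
 v(a) = log(C1 - a)


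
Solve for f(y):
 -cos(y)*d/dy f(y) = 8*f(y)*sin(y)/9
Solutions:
 f(y) = C1*cos(y)^(8/9)


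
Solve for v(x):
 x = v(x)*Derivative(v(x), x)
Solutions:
 v(x) = -sqrt(C1 + x^2)
 v(x) = sqrt(C1 + x^2)


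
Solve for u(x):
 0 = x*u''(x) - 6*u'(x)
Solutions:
 u(x) = C1 + C2*x^7


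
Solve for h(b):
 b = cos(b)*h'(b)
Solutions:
 h(b) = C1 + Integral(b/cos(b), b)


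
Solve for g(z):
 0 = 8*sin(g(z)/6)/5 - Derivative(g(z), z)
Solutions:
 -8*z/5 + 3*log(cos(g(z)/6) - 1) - 3*log(cos(g(z)/6) + 1) = C1


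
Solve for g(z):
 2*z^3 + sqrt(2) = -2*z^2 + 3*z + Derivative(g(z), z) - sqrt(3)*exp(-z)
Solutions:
 g(z) = C1 + z^4/2 + 2*z^3/3 - 3*z^2/2 + sqrt(2)*z - sqrt(3)*exp(-z)


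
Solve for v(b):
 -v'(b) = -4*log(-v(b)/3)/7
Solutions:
 -7*Integral(1/(log(-_y) - log(3)), (_y, v(b)))/4 = C1 - b


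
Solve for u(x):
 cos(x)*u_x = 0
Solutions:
 u(x) = C1


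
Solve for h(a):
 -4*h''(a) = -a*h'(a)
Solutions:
 h(a) = C1 + C2*erfi(sqrt(2)*a/4)


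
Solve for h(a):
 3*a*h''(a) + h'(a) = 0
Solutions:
 h(a) = C1 + C2*a^(2/3)


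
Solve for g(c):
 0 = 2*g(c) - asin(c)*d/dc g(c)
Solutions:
 g(c) = C1*exp(2*Integral(1/asin(c), c))


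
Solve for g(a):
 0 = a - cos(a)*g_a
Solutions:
 g(a) = C1 + Integral(a/cos(a), a)


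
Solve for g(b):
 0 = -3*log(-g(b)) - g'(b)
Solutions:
 -li(-g(b)) = C1 - 3*b


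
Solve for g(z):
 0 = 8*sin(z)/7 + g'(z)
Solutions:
 g(z) = C1 + 8*cos(z)/7


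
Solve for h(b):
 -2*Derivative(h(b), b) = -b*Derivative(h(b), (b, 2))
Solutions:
 h(b) = C1 + C2*b^3


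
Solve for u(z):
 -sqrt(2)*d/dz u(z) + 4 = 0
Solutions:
 u(z) = C1 + 2*sqrt(2)*z


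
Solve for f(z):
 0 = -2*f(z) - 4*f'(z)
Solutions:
 f(z) = C1*exp(-z/2)


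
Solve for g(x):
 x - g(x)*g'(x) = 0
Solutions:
 g(x) = -sqrt(C1 + x^2)
 g(x) = sqrt(C1 + x^2)


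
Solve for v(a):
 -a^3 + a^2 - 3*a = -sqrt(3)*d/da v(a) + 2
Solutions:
 v(a) = C1 + sqrt(3)*a^4/12 - sqrt(3)*a^3/9 + sqrt(3)*a^2/2 + 2*sqrt(3)*a/3


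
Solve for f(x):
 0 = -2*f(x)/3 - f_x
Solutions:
 f(x) = C1*exp(-2*x/3)


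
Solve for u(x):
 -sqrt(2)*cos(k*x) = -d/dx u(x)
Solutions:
 u(x) = C1 + sqrt(2)*sin(k*x)/k


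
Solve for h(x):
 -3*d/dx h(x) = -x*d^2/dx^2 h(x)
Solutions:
 h(x) = C1 + C2*x^4


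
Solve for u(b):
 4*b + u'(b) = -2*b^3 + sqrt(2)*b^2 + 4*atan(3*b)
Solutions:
 u(b) = C1 - b^4/2 + sqrt(2)*b^3/3 - 2*b^2 + 4*b*atan(3*b) - 2*log(9*b^2 + 1)/3


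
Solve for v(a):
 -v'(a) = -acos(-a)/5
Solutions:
 v(a) = C1 + a*acos(-a)/5 + sqrt(1 - a^2)/5


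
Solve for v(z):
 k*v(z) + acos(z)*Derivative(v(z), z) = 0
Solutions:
 v(z) = C1*exp(-k*Integral(1/acos(z), z))


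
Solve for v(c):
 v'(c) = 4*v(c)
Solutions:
 v(c) = C1*exp(4*c)


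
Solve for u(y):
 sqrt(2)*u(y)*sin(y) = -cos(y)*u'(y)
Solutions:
 u(y) = C1*cos(y)^(sqrt(2))


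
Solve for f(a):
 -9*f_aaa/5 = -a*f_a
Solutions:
 f(a) = C1 + Integral(C2*airyai(15^(1/3)*a/3) + C3*airybi(15^(1/3)*a/3), a)


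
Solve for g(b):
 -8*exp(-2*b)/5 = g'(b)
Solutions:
 g(b) = C1 + 4*exp(-2*b)/5


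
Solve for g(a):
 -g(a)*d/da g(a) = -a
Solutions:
 g(a) = -sqrt(C1 + a^2)
 g(a) = sqrt(C1 + a^2)


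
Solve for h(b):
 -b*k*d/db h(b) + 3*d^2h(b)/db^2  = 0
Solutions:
 h(b) = Piecewise((-sqrt(6)*sqrt(pi)*C1*erf(sqrt(6)*b*sqrt(-k)/6)/(2*sqrt(-k)) - C2, (k > 0) | (k < 0)), (-C1*b - C2, True))


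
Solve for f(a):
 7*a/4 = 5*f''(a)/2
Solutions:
 f(a) = C1 + C2*a + 7*a^3/60


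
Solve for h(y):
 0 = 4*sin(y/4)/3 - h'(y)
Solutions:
 h(y) = C1 - 16*cos(y/4)/3


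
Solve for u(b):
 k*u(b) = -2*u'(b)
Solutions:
 u(b) = C1*exp(-b*k/2)


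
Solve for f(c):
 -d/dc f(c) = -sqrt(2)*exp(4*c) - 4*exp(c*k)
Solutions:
 f(c) = C1 + sqrt(2)*exp(4*c)/4 + 4*exp(c*k)/k


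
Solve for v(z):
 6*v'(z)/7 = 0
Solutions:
 v(z) = C1


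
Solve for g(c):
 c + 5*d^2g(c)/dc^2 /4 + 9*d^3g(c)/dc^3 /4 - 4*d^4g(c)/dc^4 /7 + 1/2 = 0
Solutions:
 g(c) = C1 + C2*c + C3*exp(c*(63 - sqrt(6209))/32) + C4*exp(c*(63 + sqrt(6209))/32) - 2*c^3/15 + 13*c^2/25


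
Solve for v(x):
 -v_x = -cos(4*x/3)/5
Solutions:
 v(x) = C1 + 3*sin(4*x/3)/20


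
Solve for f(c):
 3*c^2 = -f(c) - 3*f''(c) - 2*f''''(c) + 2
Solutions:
 f(c) = C1*sin(c) + C2*sin(sqrt(2)*c/2) + C3*cos(c) + C4*cos(sqrt(2)*c/2) - 3*c^2 + 20


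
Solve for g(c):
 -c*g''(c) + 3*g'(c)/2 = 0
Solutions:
 g(c) = C1 + C2*c^(5/2)


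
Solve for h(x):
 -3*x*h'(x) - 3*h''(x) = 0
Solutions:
 h(x) = C1 + C2*erf(sqrt(2)*x/2)


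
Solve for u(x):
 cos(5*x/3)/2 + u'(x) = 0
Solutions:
 u(x) = C1 - 3*sin(5*x/3)/10


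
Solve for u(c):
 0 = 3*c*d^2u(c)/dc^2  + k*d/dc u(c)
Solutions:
 u(c) = C1 + c^(1 - re(k)/3)*(C2*sin(log(c)*Abs(im(k))/3) + C3*cos(log(c)*im(k)/3))


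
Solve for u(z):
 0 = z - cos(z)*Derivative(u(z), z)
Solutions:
 u(z) = C1 + Integral(z/cos(z), z)


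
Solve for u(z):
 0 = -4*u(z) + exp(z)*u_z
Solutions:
 u(z) = C1*exp(-4*exp(-z))


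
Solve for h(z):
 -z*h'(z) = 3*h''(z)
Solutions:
 h(z) = C1 + C2*erf(sqrt(6)*z/6)


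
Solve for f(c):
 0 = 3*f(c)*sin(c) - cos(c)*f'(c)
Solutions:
 f(c) = C1/cos(c)^3


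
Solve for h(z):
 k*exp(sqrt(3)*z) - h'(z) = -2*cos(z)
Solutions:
 h(z) = C1 + sqrt(3)*k*exp(sqrt(3)*z)/3 + 2*sin(z)


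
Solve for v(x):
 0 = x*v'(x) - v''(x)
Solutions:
 v(x) = C1 + C2*erfi(sqrt(2)*x/2)


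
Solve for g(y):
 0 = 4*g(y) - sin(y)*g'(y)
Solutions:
 g(y) = C1*(cos(y)^2 - 2*cos(y) + 1)/(cos(y)^2 + 2*cos(y) + 1)


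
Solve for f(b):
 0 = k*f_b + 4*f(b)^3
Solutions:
 f(b) = -sqrt(2)*sqrt(-k/(C1*k - 4*b))/2
 f(b) = sqrt(2)*sqrt(-k/(C1*k - 4*b))/2


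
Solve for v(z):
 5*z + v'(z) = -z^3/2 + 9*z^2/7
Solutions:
 v(z) = C1 - z^4/8 + 3*z^3/7 - 5*z^2/2


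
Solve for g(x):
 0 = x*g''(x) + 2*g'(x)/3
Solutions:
 g(x) = C1 + C2*x^(1/3)


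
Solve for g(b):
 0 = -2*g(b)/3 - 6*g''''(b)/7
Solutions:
 g(b) = (C1*sin(sqrt(6)*7^(1/4)*b/6) + C2*cos(sqrt(6)*7^(1/4)*b/6))*exp(-sqrt(6)*7^(1/4)*b/6) + (C3*sin(sqrt(6)*7^(1/4)*b/6) + C4*cos(sqrt(6)*7^(1/4)*b/6))*exp(sqrt(6)*7^(1/4)*b/6)


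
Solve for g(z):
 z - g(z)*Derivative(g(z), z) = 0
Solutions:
 g(z) = -sqrt(C1 + z^2)
 g(z) = sqrt(C1 + z^2)


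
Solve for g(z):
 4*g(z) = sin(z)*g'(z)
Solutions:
 g(z) = C1*(cos(z)^2 - 2*cos(z) + 1)/(cos(z)^2 + 2*cos(z) + 1)


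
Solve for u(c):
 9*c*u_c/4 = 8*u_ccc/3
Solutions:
 u(c) = C1 + Integral(C2*airyai(3*2^(1/3)*c/4) + C3*airybi(3*2^(1/3)*c/4), c)


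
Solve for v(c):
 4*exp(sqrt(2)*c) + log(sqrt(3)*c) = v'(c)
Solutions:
 v(c) = C1 + c*log(c) + c*(-1 + log(3)/2) + 2*sqrt(2)*exp(sqrt(2)*c)


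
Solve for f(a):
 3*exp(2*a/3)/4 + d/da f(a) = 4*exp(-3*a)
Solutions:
 f(a) = C1 - 9*exp(2*a/3)/8 - 4*exp(-3*a)/3


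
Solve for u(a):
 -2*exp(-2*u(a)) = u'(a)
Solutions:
 u(a) = log(-sqrt(C1 - 4*a))
 u(a) = log(C1 - 4*a)/2


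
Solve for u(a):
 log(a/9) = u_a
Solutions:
 u(a) = C1 + a*log(a) - a*log(9) - a


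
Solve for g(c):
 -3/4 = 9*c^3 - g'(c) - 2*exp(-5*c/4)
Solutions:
 g(c) = C1 + 9*c^4/4 + 3*c/4 + 8*exp(-5*c/4)/5


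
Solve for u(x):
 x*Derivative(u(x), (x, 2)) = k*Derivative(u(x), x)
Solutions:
 u(x) = C1 + x^(re(k) + 1)*(C2*sin(log(x)*Abs(im(k))) + C3*cos(log(x)*im(k)))


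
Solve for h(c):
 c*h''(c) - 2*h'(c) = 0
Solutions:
 h(c) = C1 + C2*c^3


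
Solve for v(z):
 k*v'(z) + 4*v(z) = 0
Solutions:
 v(z) = C1*exp(-4*z/k)


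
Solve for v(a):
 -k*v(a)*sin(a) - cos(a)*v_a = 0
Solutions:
 v(a) = C1*exp(k*log(cos(a)))


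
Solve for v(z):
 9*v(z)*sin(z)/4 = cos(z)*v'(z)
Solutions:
 v(z) = C1/cos(z)^(9/4)


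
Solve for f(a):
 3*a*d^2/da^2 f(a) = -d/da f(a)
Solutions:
 f(a) = C1 + C2*a^(2/3)


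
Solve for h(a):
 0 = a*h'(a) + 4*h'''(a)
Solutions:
 h(a) = C1 + Integral(C2*airyai(-2^(1/3)*a/2) + C3*airybi(-2^(1/3)*a/2), a)


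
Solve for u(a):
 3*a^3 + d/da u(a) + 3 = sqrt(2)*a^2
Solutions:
 u(a) = C1 - 3*a^4/4 + sqrt(2)*a^3/3 - 3*a


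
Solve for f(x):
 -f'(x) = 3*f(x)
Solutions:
 f(x) = C1*exp(-3*x)


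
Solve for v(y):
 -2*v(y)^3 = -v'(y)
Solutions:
 v(y) = -sqrt(2)*sqrt(-1/(C1 + 2*y))/2
 v(y) = sqrt(2)*sqrt(-1/(C1 + 2*y))/2


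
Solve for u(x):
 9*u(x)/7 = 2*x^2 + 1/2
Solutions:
 u(x) = 14*x^2/9 + 7/18


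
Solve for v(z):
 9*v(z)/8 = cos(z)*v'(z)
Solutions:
 v(z) = C1*(sin(z) + 1)^(9/16)/(sin(z) - 1)^(9/16)


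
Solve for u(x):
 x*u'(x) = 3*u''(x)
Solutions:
 u(x) = C1 + C2*erfi(sqrt(6)*x/6)


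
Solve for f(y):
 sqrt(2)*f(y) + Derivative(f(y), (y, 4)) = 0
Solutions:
 f(y) = (C1*sin(2^(5/8)*y/2) + C2*cos(2^(5/8)*y/2))*exp(-2^(5/8)*y/2) + (C3*sin(2^(5/8)*y/2) + C4*cos(2^(5/8)*y/2))*exp(2^(5/8)*y/2)


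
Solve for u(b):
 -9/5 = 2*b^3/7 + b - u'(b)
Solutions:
 u(b) = C1 + b^4/14 + b^2/2 + 9*b/5


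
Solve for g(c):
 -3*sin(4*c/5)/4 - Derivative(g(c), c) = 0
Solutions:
 g(c) = C1 + 15*cos(4*c/5)/16


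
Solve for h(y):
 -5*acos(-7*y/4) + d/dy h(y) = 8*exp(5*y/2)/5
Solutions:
 h(y) = C1 + 5*y*acos(-7*y/4) + 5*sqrt(16 - 49*y^2)/7 + 16*exp(5*y/2)/25


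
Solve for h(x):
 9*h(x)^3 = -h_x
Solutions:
 h(x) = -sqrt(2)*sqrt(-1/(C1 - 9*x))/2
 h(x) = sqrt(2)*sqrt(-1/(C1 - 9*x))/2


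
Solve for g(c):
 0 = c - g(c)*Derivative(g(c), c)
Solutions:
 g(c) = -sqrt(C1 + c^2)
 g(c) = sqrt(C1 + c^2)


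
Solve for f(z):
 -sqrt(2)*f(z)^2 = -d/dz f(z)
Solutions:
 f(z) = -1/(C1 + sqrt(2)*z)


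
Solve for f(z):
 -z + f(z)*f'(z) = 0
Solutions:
 f(z) = -sqrt(C1 + z^2)
 f(z) = sqrt(C1 + z^2)


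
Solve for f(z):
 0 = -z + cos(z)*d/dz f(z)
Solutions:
 f(z) = C1 + Integral(z/cos(z), z)


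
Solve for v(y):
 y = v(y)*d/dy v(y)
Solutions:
 v(y) = -sqrt(C1 + y^2)
 v(y) = sqrt(C1 + y^2)


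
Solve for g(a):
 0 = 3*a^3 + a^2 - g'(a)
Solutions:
 g(a) = C1 + 3*a^4/4 + a^3/3


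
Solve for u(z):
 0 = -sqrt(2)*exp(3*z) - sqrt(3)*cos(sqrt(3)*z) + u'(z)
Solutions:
 u(z) = C1 + sqrt(2)*exp(3*z)/3 + sin(sqrt(3)*z)


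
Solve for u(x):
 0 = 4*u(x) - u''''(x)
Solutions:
 u(x) = C1*exp(-sqrt(2)*x) + C2*exp(sqrt(2)*x) + C3*sin(sqrt(2)*x) + C4*cos(sqrt(2)*x)


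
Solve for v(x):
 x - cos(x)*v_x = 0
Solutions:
 v(x) = C1 + Integral(x/cos(x), x)


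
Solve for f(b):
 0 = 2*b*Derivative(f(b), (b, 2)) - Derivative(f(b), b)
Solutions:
 f(b) = C1 + C2*b^(3/2)


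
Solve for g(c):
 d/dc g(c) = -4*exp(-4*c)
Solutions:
 g(c) = C1 + exp(-4*c)


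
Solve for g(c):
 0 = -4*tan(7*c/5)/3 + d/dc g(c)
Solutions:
 g(c) = C1 - 20*log(cos(7*c/5))/21


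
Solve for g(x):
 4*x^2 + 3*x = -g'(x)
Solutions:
 g(x) = C1 - 4*x^3/3 - 3*x^2/2


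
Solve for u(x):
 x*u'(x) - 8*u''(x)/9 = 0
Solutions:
 u(x) = C1 + C2*erfi(3*x/4)


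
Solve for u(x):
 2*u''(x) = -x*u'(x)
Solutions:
 u(x) = C1 + C2*erf(x/2)


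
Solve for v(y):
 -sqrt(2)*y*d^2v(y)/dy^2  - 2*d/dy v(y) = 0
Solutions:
 v(y) = C1 + C2*y^(1 - sqrt(2))


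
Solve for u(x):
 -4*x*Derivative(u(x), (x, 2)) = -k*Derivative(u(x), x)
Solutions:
 u(x) = C1 + x^(re(k)/4 + 1)*(C2*sin(log(x)*Abs(im(k))/4) + C3*cos(log(x)*im(k)/4))


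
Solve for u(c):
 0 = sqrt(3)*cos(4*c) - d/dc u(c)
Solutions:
 u(c) = C1 + sqrt(3)*sin(4*c)/4


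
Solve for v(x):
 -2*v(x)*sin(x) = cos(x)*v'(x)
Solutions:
 v(x) = C1*cos(x)^2


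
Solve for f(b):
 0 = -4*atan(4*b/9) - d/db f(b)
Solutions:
 f(b) = C1 - 4*b*atan(4*b/9) + 9*log(16*b^2 + 81)/2


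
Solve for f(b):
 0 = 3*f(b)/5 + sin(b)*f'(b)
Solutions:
 f(b) = C1*(cos(b) + 1)^(3/10)/(cos(b) - 1)^(3/10)


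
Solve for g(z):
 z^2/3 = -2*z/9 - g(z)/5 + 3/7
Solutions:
 g(z) = -5*z^2/3 - 10*z/9 + 15/7


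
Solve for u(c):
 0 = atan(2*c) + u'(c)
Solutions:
 u(c) = C1 - c*atan(2*c) + log(4*c^2 + 1)/4


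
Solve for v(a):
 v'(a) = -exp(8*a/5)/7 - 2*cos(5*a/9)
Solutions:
 v(a) = C1 - 5*exp(8*a/5)/56 - 18*sin(5*a/9)/5


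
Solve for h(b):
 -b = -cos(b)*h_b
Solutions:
 h(b) = C1 + Integral(b/cos(b), b)


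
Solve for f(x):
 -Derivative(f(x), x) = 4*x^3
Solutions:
 f(x) = C1 - x^4


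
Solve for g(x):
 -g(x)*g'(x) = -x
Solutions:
 g(x) = -sqrt(C1 + x^2)
 g(x) = sqrt(C1 + x^2)


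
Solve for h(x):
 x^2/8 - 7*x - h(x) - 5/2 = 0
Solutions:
 h(x) = x^2/8 - 7*x - 5/2


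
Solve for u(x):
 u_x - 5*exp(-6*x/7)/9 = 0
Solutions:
 u(x) = C1 - 35*exp(-6*x/7)/54


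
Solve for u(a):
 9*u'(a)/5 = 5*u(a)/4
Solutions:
 u(a) = C1*exp(25*a/36)


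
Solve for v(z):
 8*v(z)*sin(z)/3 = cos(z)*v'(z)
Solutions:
 v(z) = C1/cos(z)^(8/3)


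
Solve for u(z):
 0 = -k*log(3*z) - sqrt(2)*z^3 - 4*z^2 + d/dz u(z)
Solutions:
 u(z) = C1 + k*z*log(z) - k*z + k*z*log(3) + sqrt(2)*z^4/4 + 4*z^3/3


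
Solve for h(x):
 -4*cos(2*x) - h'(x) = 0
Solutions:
 h(x) = C1 - 2*sin(2*x)


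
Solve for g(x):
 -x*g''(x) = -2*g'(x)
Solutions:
 g(x) = C1 + C2*x^3


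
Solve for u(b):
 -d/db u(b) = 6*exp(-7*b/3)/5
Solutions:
 u(b) = C1 + 18*exp(-7*b/3)/35


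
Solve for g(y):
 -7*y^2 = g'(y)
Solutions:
 g(y) = C1 - 7*y^3/3


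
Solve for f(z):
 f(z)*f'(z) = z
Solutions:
 f(z) = -sqrt(C1 + z^2)
 f(z) = sqrt(C1 + z^2)


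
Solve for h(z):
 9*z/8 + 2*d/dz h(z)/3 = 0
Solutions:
 h(z) = C1 - 27*z^2/32


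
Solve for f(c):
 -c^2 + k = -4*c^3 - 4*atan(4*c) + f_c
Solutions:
 f(c) = C1 + c^4 - c^3/3 + c*k + 4*c*atan(4*c) - log(16*c^2 + 1)/2


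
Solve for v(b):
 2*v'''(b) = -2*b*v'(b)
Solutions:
 v(b) = C1 + Integral(C2*airyai(-b) + C3*airybi(-b), b)


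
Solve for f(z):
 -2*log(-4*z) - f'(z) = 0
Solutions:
 f(z) = C1 - 2*z*log(-z) + 2*z*(1 - 2*log(2))


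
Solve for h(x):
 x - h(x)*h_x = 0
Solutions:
 h(x) = -sqrt(C1 + x^2)
 h(x) = sqrt(C1 + x^2)


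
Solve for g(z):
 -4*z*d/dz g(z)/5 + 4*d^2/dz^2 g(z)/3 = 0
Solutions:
 g(z) = C1 + C2*erfi(sqrt(30)*z/10)


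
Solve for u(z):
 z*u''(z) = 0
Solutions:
 u(z) = C1 + C2*z


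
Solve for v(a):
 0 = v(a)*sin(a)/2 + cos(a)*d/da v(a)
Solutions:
 v(a) = C1*sqrt(cos(a))


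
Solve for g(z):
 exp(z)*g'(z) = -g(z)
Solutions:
 g(z) = C1*exp(exp(-z))


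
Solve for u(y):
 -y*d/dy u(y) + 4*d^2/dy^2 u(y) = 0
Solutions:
 u(y) = C1 + C2*erfi(sqrt(2)*y/4)


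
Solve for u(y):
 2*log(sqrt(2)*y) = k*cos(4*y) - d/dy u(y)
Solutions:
 u(y) = C1 + k*sin(4*y)/4 - 2*y*log(y) - y*log(2) + 2*y


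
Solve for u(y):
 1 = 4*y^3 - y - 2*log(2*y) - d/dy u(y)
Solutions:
 u(y) = C1 + y^4 - y^2/2 - 2*y*log(y) - y*log(4) + y


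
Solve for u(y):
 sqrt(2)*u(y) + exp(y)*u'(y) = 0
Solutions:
 u(y) = C1*exp(sqrt(2)*exp(-y))


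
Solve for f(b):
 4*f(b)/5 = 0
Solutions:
 f(b) = 0


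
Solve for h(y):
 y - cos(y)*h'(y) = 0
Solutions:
 h(y) = C1 + Integral(y/cos(y), y)


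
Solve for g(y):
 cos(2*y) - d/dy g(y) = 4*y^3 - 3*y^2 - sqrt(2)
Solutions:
 g(y) = C1 - y^4 + y^3 + sqrt(2)*y + sin(2*y)/2


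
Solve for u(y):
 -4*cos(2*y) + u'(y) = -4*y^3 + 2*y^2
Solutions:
 u(y) = C1 - y^4 + 2*y^3/3 + 2*sin(2*y)


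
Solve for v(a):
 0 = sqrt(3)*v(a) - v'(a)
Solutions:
 v(a) = C1*exp(sqrt(3)*a)


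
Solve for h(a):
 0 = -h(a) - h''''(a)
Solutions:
 h(a) = (C1*sin(sqrt(2)*a/2) + C2*cos(sqrt(2)*a/2))*exp(-sqrt(2)*a/2) + (C3*sin(sqrt(2)*a/2) + C4*cos(sqrt(2)*a/2))*exp(sqrt(2)*a/2)


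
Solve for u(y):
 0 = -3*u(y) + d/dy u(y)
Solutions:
 u(y) = C1*exp(3*y)


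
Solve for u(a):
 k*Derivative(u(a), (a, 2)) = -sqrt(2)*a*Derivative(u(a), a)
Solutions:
 u(a) = C1 + C2*sqrt(k)*erf(2^(3/4)*a*sqrt(1/k)/2)


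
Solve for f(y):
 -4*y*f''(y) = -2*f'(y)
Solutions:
 f(y) = C1 + C2*y^(3/2)


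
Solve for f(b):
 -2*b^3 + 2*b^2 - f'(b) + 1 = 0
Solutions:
 f(b) = C1 - b^4/2 + 2*b^3/3 + b


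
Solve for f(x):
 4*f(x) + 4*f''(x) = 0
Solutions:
 f(x) = C1*sin(x) + C2*cos(x)


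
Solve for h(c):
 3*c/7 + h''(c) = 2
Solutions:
 h(c) = C1 + C2*c - c^3/14 + c^2


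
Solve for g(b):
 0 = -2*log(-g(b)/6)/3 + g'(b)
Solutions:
 -3*Integral(1/(log(-_y) - log(6)), (_y, g(b)))/2 = C1 - b


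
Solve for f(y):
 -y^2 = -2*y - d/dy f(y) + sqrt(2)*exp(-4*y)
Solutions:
 f(y) = C1 + y^3/3 - y^2 - sqrt(2)*exp(-4*y)/4


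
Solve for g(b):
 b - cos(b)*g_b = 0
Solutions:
 g(b) = C1 + Integral(b/cos(b), b)


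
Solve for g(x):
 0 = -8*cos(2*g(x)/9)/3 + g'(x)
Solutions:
 -8*x/3 - 9*log(sin(2*g(x)/9) - 1)/4 + 9*log(sin(2*g(x)/9) + 1)/4 = C1


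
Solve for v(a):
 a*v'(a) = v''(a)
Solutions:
 v(a) = C1 + C2*erfi(sqrt(2)*a/2)


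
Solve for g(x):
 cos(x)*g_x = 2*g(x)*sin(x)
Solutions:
 g(x) = C1/cos(x)^2


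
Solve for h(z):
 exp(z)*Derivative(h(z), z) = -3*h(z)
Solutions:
 h(z) = C1*exp(3*exp(-z))


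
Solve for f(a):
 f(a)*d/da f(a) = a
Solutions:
 f(a) = -sqrt(C1 + a^2)
 f(a) = sqrt(C1 + a^2)


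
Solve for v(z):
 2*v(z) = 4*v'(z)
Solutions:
 v(z) = C1*exp(z/2)


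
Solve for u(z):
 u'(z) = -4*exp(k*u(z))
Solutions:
 u(z) = Piecewise((log(1/(C1*k + 4*k*z))/k, Ne(k, 0)), (nan, True))
 u(z) = Piecewise((C1 - 4*z, Eq(k, 0)), (nan, True))


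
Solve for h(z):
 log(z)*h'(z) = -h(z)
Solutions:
 h(z) = C1*exp(-li(z))


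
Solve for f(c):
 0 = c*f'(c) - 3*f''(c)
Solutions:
 f(c) = C1 + C2*erfi(sqrt(6)*c/6)


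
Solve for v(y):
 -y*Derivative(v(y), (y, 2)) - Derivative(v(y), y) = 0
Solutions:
 v(y) = C1 + C2*log(y)


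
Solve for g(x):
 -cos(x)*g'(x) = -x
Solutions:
 g(x) = C1 + Integral(x/cos(x), x)


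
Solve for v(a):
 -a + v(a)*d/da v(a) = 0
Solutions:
 v(a) = -sqrt(C1 + a^2)
 v(a) = sqrt(C1 + a^2)


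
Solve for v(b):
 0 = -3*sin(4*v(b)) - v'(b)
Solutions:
 v(b) = -acos((-C1 - exp(24*b))/(C1 - exp(24*b)))/4 + pi/2
 v(b) = acos((-C1 - exp(24*b))/(C1 - exp(24*b)))/4


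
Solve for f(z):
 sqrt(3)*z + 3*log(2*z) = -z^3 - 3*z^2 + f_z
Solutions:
 f(z) = C1 + z^4/4 + z^3 + sqrt(3)*z^2/2 + 3*z*log(z) - 3*z + z*log(8)


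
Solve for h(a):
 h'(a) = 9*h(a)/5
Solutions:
 h(a) = C1*exp(9*a/5)


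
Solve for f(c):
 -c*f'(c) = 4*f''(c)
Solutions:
 f(c) = C1 + C2*erf(sqrt(2)*c/4)


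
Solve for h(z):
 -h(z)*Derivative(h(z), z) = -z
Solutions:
 h(z) = -sqrt(C1 + z^2)
 h(z) = sqrt(C1 + z^2)


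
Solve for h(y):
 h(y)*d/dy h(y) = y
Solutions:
 h(y) = -sqrt(C1 + y^2)
 h(y) = sqrt(C1 + y^2)


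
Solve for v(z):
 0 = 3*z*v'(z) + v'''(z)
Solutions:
 v(z) = C1 + Integral(C2*airyai(-3^(1/3)*z) + C3*airybi(-3^(1/3)*z), z)


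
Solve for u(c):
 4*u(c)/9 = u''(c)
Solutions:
 u(c) = C1*exp(-2*c/3) + C2*exp(2*c/3)


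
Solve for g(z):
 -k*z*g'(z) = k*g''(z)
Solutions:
 g(z) = C1 + C2*erf(sqrt(2)*z/2)


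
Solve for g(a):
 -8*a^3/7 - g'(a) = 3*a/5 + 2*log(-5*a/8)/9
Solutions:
 g(a) = C1 - 2*a^4/7 - 3*a^2/10 - 2*a*log(-a)/9 + 2*a*(-log(5) + 1 + 3*log(2))/9


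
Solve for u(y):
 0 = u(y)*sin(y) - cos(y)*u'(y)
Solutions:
 u(y) = C1/cos(y)


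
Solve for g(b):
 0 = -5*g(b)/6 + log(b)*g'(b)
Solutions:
 g(b) = C1*exp(5*li(b)/6)


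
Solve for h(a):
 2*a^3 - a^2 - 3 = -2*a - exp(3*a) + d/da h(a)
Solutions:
 h(a) = C1 + a^4/2 - a^3/3 + a^2 - 3*a + exp(3*a)/3


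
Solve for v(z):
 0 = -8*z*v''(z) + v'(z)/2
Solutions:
 v(z) = C1 + C2*z^(17/16)


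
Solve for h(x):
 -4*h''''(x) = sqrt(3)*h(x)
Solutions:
 h(x) = (C1*sin(3^(1/8)*x/2) + C2*cos(3^(1/8)*x/2))*exp(-3^(1/8)*x/2) + (C3*sin(3^(1/8)*x/2) + C4*cos(3^(1/8)*x/2))*exp(3^(1/8)*x/2)


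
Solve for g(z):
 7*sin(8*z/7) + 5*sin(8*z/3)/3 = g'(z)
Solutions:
 g(z) = C1 - 49*cos(8*z/7)/8 - 5*cos(8*z/3)/8


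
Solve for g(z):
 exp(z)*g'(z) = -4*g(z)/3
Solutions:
 g(z) = C1*exp(4*exp(-z)/3)


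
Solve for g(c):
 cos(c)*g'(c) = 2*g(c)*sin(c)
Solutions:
 g(c) = C1/cos(c)^2


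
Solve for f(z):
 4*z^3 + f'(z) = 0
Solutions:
 f(z) = C1 - z^4


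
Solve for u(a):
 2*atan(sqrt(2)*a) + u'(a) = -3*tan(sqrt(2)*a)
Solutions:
 u(a) = C1 - 2*a*atan(sqrt(2)*a) + sqrt(2)*log(2*a^2 + 1)/2 + 3*sqrt(2)*log(cos(sqrt(2)*a))/2


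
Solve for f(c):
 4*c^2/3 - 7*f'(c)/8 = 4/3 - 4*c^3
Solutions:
 f(c) = C1 + 8*c^4/7 + 32*c^3/63 - 32*c/21


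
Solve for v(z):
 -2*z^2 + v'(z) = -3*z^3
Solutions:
 v(z) = C1 - 3*z^4/4 + 2*z^3/3


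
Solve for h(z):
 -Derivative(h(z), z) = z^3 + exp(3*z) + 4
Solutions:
 h(z) = C1 - z^4/4 - 4*z - exp(3*z)/3


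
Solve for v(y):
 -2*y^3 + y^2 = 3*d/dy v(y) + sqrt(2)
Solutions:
 v(y) = C1 - y^4/6 + y^3/9 - sqrt(2)*y/3


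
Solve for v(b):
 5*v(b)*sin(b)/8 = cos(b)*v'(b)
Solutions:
 v(b) = C1/cos(b)^(5/8)


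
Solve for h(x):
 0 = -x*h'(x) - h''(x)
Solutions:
 h(x) = C1 + C2*erf(sqrt(2)*x/2)


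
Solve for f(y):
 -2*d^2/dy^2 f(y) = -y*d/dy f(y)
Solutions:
 f(y) = C1 + C2*erfi(y/2)


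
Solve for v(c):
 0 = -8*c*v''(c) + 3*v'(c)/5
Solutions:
 v(c) = C1 + C2*c^(43/40)


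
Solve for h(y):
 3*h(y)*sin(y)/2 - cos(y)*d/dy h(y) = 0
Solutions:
 h(y) = C1/cos(y)^(3/2)


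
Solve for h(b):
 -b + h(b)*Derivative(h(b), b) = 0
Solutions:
 h(b) = -sqrt(C1 + b^2)
 h(b) = sqrt(C1 + b^2)


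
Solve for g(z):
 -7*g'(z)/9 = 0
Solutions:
 g(z) = C1


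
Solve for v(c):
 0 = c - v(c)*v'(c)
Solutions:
 v(c) = -sqrt(C1 + c^2)
 v(c) = sqrt(C1 + c^2)


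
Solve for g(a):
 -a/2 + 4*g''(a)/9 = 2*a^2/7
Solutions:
 g(a) = C1 + C2*a + 3*a^4/56 + 3*a^3/16


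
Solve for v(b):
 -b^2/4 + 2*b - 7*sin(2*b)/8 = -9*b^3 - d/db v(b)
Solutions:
 v(b) = C1 - 9*b^4/4 + b^3/12 - b^2 - 7*cos(2*b)/16


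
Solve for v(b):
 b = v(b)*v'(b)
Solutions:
 v(b) = -sqrt(C1 + b^2)
 v(b) = sqrt(C1 + b^2)


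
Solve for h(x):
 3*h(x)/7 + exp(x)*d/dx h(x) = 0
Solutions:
 h(x) = C1*exp(3*exp(-x)/7)


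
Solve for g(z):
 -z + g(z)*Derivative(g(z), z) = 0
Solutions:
 g(z) = -sqrt(C1 + z^2)
 g(z) = sqrt(C1 + z^2)


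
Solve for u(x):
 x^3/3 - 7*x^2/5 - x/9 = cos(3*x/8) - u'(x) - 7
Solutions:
 u(x) = C1 - x^4/12 + 7*x^3/15 + x^2/18 - 7*x + 8*sin(3*x/8)/3


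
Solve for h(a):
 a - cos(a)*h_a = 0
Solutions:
 h(a) = C1 + Integral(a/cos(a), a)


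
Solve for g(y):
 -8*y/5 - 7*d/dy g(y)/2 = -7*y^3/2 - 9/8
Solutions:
 g(y) = C1 + y^4/4 - 8*y^2/35 + 9*y/28


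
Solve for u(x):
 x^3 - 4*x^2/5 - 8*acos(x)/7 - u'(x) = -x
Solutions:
 u(x) = C1 + x^4/4 - 4*x^3/15 + x^2/2 - 8*x*acos(x)/7 + 8*sqrt(1 - x^2)/7


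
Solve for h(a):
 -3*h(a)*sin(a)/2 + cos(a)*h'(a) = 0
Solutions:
 h(a) = C1/cos(a)^(3/2)


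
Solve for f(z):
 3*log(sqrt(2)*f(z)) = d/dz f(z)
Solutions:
 -2*Integral(1/(2*log(_y) + log(2)), (_y, f(z)))/3 = C1 - z


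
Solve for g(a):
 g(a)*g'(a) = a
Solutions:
 g(a) = -sqrt(C1 + a^2)
 g(a) = sqrt(C1 + a^2)


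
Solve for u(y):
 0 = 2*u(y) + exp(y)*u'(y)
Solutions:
 u(y) = C1*exp(2*exp(-y))


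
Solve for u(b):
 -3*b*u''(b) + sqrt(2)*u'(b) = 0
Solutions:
 u(b) = C1 + C2*b^(sqrt(2)/3 + 1)


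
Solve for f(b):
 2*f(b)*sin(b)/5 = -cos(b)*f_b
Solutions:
 f(b) = C1*cos(b)^(2/5)


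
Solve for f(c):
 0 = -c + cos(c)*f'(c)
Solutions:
 f(c) = C1 + Integral(c/cos(c), c)


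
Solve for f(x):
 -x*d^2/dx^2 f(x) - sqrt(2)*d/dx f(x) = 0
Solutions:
 f(x) = C1 + C2*x^(1 - sqrt(2))


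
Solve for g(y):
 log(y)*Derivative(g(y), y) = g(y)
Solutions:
 g(y) = C1*exp(li(y))


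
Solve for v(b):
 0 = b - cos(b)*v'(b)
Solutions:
 v(b) = C1 + Integral(b/cos(b), b)


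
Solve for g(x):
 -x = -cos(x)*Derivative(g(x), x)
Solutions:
 g(x) = C1 + Integral(x/cos(x), x)


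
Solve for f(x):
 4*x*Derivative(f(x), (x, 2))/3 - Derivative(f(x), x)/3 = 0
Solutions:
 f(x) = C1 + C2*x^(5/4)


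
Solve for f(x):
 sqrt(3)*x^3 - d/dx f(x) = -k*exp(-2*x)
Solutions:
 f(x) = C1 - k*exp(-2*x)/2 + sqrt(3)*x^4/4


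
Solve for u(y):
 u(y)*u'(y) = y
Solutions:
 u(y) = -sqrt(C1 + y^2)
 u(y) = sqrt(C1 + y^2)


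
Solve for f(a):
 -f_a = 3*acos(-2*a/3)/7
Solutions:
 f(a) = C1 - 3*a*acos(-2*a/3)/7 - 3*sqrt(9 - 4*a^2)/14


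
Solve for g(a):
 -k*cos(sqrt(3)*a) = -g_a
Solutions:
 g(a) = C1 + sqrt(3)*k*sin(sqrt(3)*a)/3


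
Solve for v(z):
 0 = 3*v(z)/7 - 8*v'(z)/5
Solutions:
 v(z) = C1*exp(15*z/56)


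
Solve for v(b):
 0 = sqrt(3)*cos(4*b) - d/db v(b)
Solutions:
 v(b) = C1 + sqrt(3)*sin(4*b)/4


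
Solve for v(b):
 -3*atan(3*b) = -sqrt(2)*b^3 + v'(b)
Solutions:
 v(b) = C1 + sqrt(2)*b^4/4 - 3*b*atan(3*b) + log(9*b^2 + 1)/2


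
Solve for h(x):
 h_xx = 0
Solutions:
 h(x) = C1 + C2*x


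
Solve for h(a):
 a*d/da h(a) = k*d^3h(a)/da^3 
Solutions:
 h(a) = C1 + Integral(C2*airyai(a*(1/k)^(1/3)) + C3*airybi(a*(1/k)^(1/3)), a)


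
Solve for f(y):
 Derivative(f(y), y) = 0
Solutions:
 f(y) = C1


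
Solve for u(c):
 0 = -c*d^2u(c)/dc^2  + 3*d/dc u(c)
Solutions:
 u(c) = C1 + C2*c^4


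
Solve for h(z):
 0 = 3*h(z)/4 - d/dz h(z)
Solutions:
 h(z) = C1*exp(3*z/4)


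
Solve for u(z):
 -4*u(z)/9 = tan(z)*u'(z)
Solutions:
 u(z) = C1/sin(z)^(4/9)


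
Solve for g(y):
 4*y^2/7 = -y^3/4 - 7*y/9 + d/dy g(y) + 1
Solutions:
 g(y) = C1 + y^4/16 + 4*y^3/21 + 7*y^2/18 - y


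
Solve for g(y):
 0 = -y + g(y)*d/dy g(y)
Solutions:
 g(y) = -sqrt(C1 + y^2)
 g(y) = sqrt(C1 + y^2)


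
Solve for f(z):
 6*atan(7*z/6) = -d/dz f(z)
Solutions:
 f(z) = C1 - 6*z*atan(7*z/6) + 18*log(49*z^2 + 36)/7


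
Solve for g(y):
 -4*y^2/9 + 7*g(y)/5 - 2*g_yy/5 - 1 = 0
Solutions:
 g(y) = C1*exp(-sqrt(14)*y/2) + C2*exp(sqrt(14)*y/2) + 20*y^2/63 + 395/441


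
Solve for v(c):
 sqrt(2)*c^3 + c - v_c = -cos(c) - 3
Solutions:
 v(c) = C1 + sqrt(2)*c^4/4 + c^2/2 + 3*c + sin(c)


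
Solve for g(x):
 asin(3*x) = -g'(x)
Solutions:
 g(x) = C1 - x*asin(3*x) - sqrt(1 - 9*x^2)/3


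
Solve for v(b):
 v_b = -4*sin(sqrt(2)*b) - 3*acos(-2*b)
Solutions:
 v(b) = C1 - 3*b*acos(-2*b) - 3*sqrt(1 - 4*b^2)/2 + 2*sqrt(2)*cos(sqrt(2)*b)


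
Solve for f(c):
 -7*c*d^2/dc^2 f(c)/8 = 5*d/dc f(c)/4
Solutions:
 f(c) = C1 + C2/c^(3/7)


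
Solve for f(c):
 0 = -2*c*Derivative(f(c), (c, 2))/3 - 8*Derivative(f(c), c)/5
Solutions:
 f(c) = C1 + C2/c^(7/5)
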